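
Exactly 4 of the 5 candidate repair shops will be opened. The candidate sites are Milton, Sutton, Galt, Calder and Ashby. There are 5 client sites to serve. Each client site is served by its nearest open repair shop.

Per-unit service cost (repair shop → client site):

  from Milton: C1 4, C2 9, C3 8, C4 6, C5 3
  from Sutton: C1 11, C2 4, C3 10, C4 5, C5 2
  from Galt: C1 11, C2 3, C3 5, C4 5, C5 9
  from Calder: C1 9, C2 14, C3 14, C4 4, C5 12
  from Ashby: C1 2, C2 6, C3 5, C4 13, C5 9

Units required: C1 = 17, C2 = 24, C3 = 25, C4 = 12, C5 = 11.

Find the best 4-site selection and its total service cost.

With exactly 4 open, each client site uses its cheapest among the chosen.
{Sutton, Galt, Calder, Ashby}: C1→Ashby 2·17=34, C2→Galt 3·24=72, C3→Galt 5·25=125, C4→Calder 4·12=48, C5→Sutton 2·11=22. Service cost 301.
{Milton, Galt, Calder, Ashby}: service cost 312
{Milton, Sutton, Galt, Ashby}: service cost 313
Among all 5 size-4 choices, {Sutton, Galt, Calder, Ashby} is lowest.

Choose Sutton, Galt, Calder and Ashby; total service cost 301.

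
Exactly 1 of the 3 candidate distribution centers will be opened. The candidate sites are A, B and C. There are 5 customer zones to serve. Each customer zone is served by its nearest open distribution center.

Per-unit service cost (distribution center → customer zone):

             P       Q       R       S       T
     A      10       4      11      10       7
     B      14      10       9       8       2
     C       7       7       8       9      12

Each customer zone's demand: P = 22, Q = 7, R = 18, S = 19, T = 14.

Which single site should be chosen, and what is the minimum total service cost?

With exactly 1 open, each customer zone uses its cheapest among the chosen.
{C}: P→C 7·22=154, Q→C 7·7=49, R→C 8·18=144, S→C 9·19=171, T→C 12·14=168. Service cost 686.
{B}: service cost 720
{A}: service cost 734
Among all 3 size-1 choices, {C} is lowest.

Choose C only; total service cost 686.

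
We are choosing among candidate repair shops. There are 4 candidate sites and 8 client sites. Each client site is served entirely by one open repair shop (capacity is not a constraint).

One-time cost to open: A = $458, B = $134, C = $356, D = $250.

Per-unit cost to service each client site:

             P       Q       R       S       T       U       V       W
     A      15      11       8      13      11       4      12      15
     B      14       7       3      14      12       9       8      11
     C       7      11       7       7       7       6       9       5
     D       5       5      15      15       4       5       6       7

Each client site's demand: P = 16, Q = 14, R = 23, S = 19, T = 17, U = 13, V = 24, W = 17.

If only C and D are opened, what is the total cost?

Each client site is assigned to its cheapest site among the open ones.
{C, D}: P→D 5·16=80, Q→D 5·14=70, R→C 7·23=161, S→C 7·19=133, T→D 4·17=68, U→D 5·13=65, V→D 6·24=144, W→C 5·17=85. Service 806; fixed 606; total 1412.

Total cost: 1412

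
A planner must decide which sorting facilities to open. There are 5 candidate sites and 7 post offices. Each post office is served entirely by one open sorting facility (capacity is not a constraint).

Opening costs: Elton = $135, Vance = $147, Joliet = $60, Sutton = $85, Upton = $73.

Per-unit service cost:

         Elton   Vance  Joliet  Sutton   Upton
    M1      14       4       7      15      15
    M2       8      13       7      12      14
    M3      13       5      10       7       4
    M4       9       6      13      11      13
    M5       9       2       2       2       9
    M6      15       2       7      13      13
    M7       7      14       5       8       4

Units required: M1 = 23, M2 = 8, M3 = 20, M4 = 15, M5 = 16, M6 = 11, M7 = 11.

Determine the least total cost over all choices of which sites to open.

For any fixed open set, each post office goes to its cheapest open site; total = fixed + service.
{Vance, Joliet}: M1→Vance 4·23=92, M2→Joliet 7·8=56, M3→Vance 5·20=100, M4→Vance 6·15=90, M5→Vance 2·16=32, M6→Vance 2·11=22, M7→Joliet 5·11=55. Service 447; fixed 207; total 654.
{Vance, Upton}: M1→Vance 4·23=92, M2→Vance 13·8=104, M3→Upton 4·20=80, M4→Vance 6·15=90, M5→Vance 2·16=32, M6→Vance 2·11=22, M7→Upton 4·11=44. Service 464; fixed 220; total 684.
{Vance, Joliet, Upton}: service 416 + fixed 280 = 696
{Elton, Vance, Joliet, Sutton, Upton}: service 416 + fixed 500 = 916
No other subset beats 654.

Minimum total cost: 654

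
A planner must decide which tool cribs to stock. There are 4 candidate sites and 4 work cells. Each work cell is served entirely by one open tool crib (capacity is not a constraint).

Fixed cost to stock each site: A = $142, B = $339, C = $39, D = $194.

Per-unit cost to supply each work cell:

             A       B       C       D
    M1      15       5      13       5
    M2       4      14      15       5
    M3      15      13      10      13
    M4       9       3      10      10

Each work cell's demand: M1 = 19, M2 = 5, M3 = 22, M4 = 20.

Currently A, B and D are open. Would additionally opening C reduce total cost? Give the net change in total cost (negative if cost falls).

Current service cost with {A, B, D}: 461.
Adding C: each work cell re-picks its cheapest; new service cost 395, saving 66.
Extra fixed cost: 39. Net change = 39 − 66 = -27.
(Totals: 1136 → 1109.)

Yes — net change −27 (cost falls by 27).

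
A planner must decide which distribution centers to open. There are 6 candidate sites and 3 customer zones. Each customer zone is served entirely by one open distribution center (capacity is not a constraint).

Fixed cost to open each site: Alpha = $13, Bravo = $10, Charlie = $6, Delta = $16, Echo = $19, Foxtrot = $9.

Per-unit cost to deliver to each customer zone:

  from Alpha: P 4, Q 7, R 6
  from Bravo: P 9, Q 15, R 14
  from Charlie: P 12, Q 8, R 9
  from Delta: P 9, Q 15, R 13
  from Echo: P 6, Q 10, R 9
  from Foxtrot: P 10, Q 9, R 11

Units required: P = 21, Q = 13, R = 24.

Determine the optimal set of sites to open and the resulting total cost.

Open Alpha only; minimum total cost 332.

For any fixed open set, each customer zone goes to its cheapest open site; total = fixed + service.
{Alpha}: P→Alpha 4·21=84, Q→Alpha 7·13=91, R→Alpha 6·24=144. Service 319; fixed 13; total 332.
{Alpha, Charlie}: service 319 + fixed 19 = 338
{Alpha, Foxtrot}: P→Alpha 4·21=84, Q→Alpha 7·13=91, R→Alpha 6·24=144. Service 319; fixed 22; total 341.
{Alpha, Bravo, Charlie, Delta, Echo, Foxtrot}: P→Alpha 4·21=84, Q→Alpha 7·13=91, R→Alpha 6·24=144. Service 319; fixed 73; total 392.
No other subset beats 332.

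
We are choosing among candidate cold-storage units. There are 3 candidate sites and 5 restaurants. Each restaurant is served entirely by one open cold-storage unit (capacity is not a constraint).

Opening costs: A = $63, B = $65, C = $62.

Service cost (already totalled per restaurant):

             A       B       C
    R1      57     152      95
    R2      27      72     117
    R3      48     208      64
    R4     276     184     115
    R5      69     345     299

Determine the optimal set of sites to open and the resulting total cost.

Open A and C; minimum total cost 441.

For any fixed open set, each restaurant goes to its cheapest open site; total = fixed + service.
{A, C}: R1→A 57, R2→A 27, R3→A 48, R4→C 115, R5→A 69. Service 316; fixed 125; total 441.
{A, B, C}: R1→A 57, R2→A 27, R3→A 48, R4→C 115, R5→A 69. Service 316; fixed 190; total 506.
{A, B}: service 385 + fixed 128 = 513
{C}: service 690 + fixed 62 = 752
No other subset beats 441.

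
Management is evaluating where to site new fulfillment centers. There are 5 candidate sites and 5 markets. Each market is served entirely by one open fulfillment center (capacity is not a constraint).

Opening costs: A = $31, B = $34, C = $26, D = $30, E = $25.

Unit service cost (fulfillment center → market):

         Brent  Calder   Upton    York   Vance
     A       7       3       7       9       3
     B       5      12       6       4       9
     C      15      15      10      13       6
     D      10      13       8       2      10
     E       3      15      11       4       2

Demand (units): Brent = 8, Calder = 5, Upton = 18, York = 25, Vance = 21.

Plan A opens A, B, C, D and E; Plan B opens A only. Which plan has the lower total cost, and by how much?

Plan A: {A, B, C, D, E}: Brent→E 3·8=24, Calder→A 3·5=15, Upton→B 6·18=108, York→D 2·25=50, Vance→E 2·21=42. Service 239; fixed 146; total 385.
Plan B: {A}: Brent→A 7·8=56, Calder→A 3·5=15, Upton→A 7·18=126, York→A 9·25=225, Vance→A 3·21=63. Service 485; fixed 31; total 516.
Difference: |385 − 516| = 131.

Plan A is cheaper by 131.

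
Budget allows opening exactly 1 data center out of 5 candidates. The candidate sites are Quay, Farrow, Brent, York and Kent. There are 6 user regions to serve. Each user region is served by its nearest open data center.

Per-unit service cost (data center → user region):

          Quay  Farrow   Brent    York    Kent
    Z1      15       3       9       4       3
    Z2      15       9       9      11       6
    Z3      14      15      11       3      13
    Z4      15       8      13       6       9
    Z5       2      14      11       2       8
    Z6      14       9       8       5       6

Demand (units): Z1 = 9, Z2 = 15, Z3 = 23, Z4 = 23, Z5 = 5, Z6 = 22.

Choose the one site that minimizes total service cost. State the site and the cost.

With exactly 1 open, each user region uses its cheapest among the chosen.
{York}: Z1→York 4·9=36, Z2→York 11·15=165, Z3→York 3·23=69, Z4→York 6·23=138, Z5→York 2·5=10, Z6→York 5·22=110. Service cost 528.
{Kent}: service cost 795
{Farrow}: service cost 959
Among all 5 size-1 choices, {York} is lowest.

Choose York only; total service cost 528.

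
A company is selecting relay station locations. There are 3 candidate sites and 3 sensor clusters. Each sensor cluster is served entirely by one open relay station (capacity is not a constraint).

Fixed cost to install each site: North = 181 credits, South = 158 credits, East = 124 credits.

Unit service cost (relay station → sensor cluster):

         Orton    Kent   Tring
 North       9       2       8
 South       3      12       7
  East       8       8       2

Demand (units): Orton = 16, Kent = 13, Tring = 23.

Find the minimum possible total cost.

For any fixed open set, each sensor cluster goes to its cheapest open site; total = fixed + service.
{East}: Orton→East 8·16=128, Kent→East 8·13=104, Tring→East 2·23=46. Service 278; fixed 124; total 402.
{South, East}: service 198 + fixed 282 = 480
{North, East}: Orton→East 8·16=128, Kent→North 2·13=26, Tring→East 2·23=46. Service 200; fixed 305; total 505.
{North, South, East}: service 120 + fixed 463 = 583
No other subset beats 402.

Minimum total cost: 402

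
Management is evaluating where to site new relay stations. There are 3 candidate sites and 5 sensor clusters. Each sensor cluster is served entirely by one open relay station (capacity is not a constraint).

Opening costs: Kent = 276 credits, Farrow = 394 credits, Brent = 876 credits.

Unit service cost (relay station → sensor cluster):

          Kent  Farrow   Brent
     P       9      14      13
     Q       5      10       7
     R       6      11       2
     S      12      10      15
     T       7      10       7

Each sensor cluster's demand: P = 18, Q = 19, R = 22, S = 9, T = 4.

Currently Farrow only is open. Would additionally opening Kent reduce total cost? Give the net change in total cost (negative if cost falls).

Current service cost with {Farrow}: 814.
Adding Kent: each sensor cluster re-picks its cheapest; new service cost 507, saving 307.
Extra fixed cost: 276. Net change = 276 − 307 = -31.
(Totals: 1208 → 1177.)

Yes — net change −31 (cost falls by 31).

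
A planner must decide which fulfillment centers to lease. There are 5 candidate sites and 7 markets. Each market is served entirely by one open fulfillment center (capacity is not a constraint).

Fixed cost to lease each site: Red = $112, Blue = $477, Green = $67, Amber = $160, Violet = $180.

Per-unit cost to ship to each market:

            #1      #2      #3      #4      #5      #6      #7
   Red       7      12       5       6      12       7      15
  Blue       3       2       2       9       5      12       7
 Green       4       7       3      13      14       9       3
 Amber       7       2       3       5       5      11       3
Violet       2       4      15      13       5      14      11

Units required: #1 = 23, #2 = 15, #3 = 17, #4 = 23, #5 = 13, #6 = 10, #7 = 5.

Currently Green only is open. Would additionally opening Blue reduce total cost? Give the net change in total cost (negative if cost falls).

Current service cost with {Green}: 834.
Adding Blue: each market re-picks its cheapest; new service cost 510, saving 324.
Extra fixed cost: 477. Net change = 477 − 324 = 153.
(Totals: 901 → 1054.)

No — net change +153 (cost rises by 153).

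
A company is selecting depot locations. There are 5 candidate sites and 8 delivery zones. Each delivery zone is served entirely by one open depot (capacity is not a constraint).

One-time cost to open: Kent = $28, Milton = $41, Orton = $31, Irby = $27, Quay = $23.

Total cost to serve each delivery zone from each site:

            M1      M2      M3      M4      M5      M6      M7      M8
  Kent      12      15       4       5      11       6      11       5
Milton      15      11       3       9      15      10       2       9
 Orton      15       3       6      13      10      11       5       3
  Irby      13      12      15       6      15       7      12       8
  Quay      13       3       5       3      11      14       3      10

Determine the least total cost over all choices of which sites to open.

Minimum total cost: 85

For any fixed open set, each delivery zone goes to its cheapest open site; total = fixed + service.
{Quay}: M1→Quay 13, M2→Quay 3, M3→Quay 5, M4→Quay 3, M5→Quay 11, M6→Quay 14, M7→Quay 3, M8→Quay 10. Service 62; fixed 23; total 85.
{Kent}: service 69 + fixed 28 = 97
{Orton}: service 66 + fixed 31 = 97
{Kent, Milton, Orton, Irby, Quay}: service 42 + fixed 150 = 192
No other subset beats 85.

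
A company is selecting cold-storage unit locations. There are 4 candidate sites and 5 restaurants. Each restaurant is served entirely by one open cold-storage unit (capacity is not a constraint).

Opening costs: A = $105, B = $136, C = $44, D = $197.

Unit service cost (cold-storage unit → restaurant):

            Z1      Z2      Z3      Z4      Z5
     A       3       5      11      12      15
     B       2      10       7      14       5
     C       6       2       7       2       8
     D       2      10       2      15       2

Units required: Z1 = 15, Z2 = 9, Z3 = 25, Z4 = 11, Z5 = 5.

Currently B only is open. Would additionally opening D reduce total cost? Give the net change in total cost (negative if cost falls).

No — net change +57 (cost rises by 57).

Current service cost with {B}: 474.
Adding D: each restaurant re-picks its cheapest; new service cost 334, saving 140.
Extra fixed cost: 197. Net change = 197 − 140 = 57.
(Totals: 610 → 667.)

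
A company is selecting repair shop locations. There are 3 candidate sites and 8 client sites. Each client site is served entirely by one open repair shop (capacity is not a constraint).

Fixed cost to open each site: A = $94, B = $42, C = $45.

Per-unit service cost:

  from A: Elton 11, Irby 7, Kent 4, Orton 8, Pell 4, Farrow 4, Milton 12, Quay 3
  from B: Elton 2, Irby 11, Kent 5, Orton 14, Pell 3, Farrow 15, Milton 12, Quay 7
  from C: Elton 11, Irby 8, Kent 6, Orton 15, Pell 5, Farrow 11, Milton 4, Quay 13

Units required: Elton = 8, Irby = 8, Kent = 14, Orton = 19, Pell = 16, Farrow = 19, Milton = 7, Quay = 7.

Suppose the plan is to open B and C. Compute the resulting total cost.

Each client site is assigned to its cheapest site among the open ones.
{B, C}: Elton→B 2·8=16, Irby→C 8·8=64, Kent→B 5·14=70, Orton→B 14·19=266, Pell→B 3·16=48, Farrow→C 11·19=209, Milton→C 4·7=28, Quay→B 7·7=49. Service 750; fixed 87; total 837.

Total cost: 837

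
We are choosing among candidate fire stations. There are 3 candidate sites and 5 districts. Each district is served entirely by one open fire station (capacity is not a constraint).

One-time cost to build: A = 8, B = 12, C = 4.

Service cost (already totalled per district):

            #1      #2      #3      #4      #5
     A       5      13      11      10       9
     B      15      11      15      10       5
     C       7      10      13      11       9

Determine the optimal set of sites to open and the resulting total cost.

For any fixed open set, each district goes to its cheapest open site; total = fixed + service.
{C}: #1→C 7, #2→C 10, #3→C 13, #4→C 11, #5→C 9. Service 50; fixed 4; total 54.
{A}: #1→A 5, #2→A 13, #3→A 11, #4→A 10, #5→A 9. Service 48; fixed 8; total 56.
{A, C}: #1→A 5, #2→C 10, #3→A 11, #4→A 10, #5→A 9. Service 45; fixed 12; total 57.
{A, B, C}: service 41 + fixed 24 = 65
(All 7 nonempty subsets were checked; C only is lowest.)

Open C only; minimum total cost 54.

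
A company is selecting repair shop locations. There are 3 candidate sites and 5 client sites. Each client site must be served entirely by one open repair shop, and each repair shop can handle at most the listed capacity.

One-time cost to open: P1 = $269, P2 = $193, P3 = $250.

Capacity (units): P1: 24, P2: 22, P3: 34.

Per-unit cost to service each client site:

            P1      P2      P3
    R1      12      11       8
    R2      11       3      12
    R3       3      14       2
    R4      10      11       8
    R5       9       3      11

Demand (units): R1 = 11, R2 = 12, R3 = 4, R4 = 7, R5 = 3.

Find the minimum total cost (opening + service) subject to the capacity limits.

Minimum total cost: 640

Open {P2, P3}: R1→P3 8·11=88, R2→P2 3·12=36, R3→P3 2·4=8, R4→P3 8·7=56, R5→P2 3·3=9.
Loads: P2 carries 15/22, P3 carries 22/34. Service 197; fixed 443; total 640.
Next best feasible plan costs 661.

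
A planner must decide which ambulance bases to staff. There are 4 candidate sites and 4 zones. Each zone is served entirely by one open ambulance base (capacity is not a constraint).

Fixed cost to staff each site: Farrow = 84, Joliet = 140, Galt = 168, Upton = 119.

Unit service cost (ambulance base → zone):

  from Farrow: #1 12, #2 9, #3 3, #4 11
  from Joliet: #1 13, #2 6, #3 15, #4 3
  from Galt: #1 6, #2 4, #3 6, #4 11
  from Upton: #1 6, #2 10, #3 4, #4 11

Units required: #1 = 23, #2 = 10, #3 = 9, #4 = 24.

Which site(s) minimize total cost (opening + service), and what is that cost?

Open Joliet and Upton; minimum total cost 565.

For any fixed open set, each zone goes to its cheapest open site; total = fixed + service.
{Joliet, Upton}: #1→Upton 6·23=138, #2→Joliet 6·10=60, #3→Upton 4·9=36, #4→Joliet 3·24=72. Service 306; fixed 259; total 565.
{Joliet, Galt}: service 304 + fixed 308 = 612
{Farrow, Joliet, Upton}: service 297 + fixed 343 = 640
{Farrow, Joliet, Galt, Upton}: #1→Galt 6·23=138, #2→Galt 4·10=40, #3→Farrow 3·9=27, #4→Joliet 3·24=72. Service 277; fixed 511; total 788.
No other subset beats 565.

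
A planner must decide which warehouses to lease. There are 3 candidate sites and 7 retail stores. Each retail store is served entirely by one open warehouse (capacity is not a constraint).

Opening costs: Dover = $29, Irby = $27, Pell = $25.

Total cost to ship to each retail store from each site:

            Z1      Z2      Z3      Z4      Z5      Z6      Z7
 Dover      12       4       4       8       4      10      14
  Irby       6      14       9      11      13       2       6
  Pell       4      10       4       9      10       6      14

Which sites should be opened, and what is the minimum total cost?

For any fixed open set, each retail store goes to its cheapest open site; total = fixed + service.
{Pell}: Z1→Pell 4, Z2→Pell 10, Z3→Pell 4, Z4→Pell 9, Z5→Pell 10, Z6→Pell 6, Z7→Pell 14. Service 57; fixed 25; total 82.
{Dover}: Z1→Dover 12, Z2→Dover 4, Z3→Dover 4, Z4→Dover 8, Z5→Dover 4, Z6→Dover 10, Z7→Dover 14. Service 56; fixed 29; total 85.
{Irby}: service 61 + fixed 27 = 88
{Dover, Irby, Pell}: service 32 + fixed 81 = 113
No other subset beats 82.

Open Pell only; minimum total cost 82.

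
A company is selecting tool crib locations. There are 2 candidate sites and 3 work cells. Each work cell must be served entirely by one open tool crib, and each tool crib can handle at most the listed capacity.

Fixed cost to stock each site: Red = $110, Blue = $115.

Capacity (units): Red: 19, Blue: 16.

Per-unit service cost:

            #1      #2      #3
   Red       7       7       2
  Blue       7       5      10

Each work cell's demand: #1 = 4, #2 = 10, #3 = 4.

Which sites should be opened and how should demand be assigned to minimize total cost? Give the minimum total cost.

Minimum total cost: 216

Open {Red}: #1→Red 7·4=28, #2→Red 7·10=70, #3→Red 2·4=8.
Loads: Red carries 18/19. Service 106; fixed 110; total 216.
Next best feasible plan costs 311.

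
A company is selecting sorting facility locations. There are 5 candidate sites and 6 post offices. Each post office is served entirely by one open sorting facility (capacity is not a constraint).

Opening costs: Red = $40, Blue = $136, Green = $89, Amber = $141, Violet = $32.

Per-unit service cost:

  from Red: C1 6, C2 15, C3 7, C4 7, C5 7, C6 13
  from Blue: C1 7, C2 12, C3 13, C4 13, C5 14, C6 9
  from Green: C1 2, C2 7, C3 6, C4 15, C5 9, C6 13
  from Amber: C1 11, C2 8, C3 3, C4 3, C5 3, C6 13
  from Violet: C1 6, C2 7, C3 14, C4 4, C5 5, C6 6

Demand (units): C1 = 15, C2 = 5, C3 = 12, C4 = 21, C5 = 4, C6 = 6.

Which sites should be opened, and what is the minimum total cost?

Open Green and Violet; minimum total cost 398.

For any fixed open set, each post office goes to its cheapest open site; total = fixed + service.
{Green, Violet}: C1→Green 2·15=30, C2→Green 7·5=35, C3→Green 6·12=72, C4→Violet 4·21=84, C5→Violet 5·4=20, C6→Violet 6·6=36. Service 277; fixed 121; total 398.
{Red, Violet}: service 349 + fixed 72 = 421
{Red, Green, Violet}: service 277 + fixed 161 = 438
{Red, Blue, Green, Amber, Violet}: service 212 + fixed 438 = 650
No other subset beats 398.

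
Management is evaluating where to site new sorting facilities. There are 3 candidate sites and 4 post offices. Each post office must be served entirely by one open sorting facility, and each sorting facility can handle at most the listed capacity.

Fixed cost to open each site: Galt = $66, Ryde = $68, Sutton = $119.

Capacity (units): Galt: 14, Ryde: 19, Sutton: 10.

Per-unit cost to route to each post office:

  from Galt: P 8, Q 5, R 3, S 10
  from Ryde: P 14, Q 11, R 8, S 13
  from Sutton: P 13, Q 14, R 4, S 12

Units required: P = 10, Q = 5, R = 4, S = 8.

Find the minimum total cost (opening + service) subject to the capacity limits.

Open {Galt, Ryde}: P→Galt 8·10=80, Q→Ryde 11·5=55, R→Galt 3·4=12, S→Ryde 13·8=104.
Loads: Galt carries 14/14, Ryde carries 13/19. Service 251; fixed 134; total 385.
Next best feasible plan costs 405.

Minimum total cost: 385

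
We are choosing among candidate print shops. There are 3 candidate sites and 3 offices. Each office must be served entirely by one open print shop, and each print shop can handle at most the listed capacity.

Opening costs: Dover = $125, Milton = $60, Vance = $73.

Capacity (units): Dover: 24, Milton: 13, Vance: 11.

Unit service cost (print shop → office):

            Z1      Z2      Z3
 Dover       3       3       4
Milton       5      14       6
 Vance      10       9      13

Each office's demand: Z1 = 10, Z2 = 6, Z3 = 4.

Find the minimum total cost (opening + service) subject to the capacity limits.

Minimum total cost: 189

Open {Dover}: Z1→Dover 3·10=30, Z2→Dover 3·6=18, Z3→Dover 4·4=16.
Loads: Dover carries 20/24. Service 64; fixed 125; total 189.
Next best feasible plan costs 249.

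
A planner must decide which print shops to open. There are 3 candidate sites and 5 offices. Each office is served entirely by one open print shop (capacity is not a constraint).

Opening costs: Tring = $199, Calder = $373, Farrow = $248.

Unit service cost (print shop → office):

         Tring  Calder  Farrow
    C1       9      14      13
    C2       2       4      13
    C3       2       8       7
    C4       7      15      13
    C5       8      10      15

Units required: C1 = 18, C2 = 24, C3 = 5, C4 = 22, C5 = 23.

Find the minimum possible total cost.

Minimum total cost: 757

For any fixed open set, each office goes to its cheapest open site; total = fixed + service.
{Tring}: C1→Tring 9·18=162, C2→Tring 2·24=48, C3→Tring 2·5=10, C4→Tring 7·22=154, C5→Tring 8·23=184. Service 558; fixed 199; total 757.
{Tring, Farrow}: C1→Tring 9·18=162, C2→Tring 2·24=48, C3→Tring 2·5=10, C4→Tring 7·22=154, C5→Tring 8·23=184. Service 558; fixed 447; total 1005.
{Tring, Calder}: C1→Tring 9·18=162, C2→Tring 2·24=48, C3→Tring 2·5=10, C4→Tring 7·22=154, C5→Tring 8·23=184. Service 558; fixed 572; total 1130.
{Tring, Calder, Farrow}: C1→Tring 9·18=162, C2→Tring 2·24=48, C3→Tring 2·5=10, C4→Tring 7·22=154, C5→Tring 8·23=184. Service 558; fixed 820; total 1378.
(All 7 nonempty subsets were checked; Tring only is lowest.)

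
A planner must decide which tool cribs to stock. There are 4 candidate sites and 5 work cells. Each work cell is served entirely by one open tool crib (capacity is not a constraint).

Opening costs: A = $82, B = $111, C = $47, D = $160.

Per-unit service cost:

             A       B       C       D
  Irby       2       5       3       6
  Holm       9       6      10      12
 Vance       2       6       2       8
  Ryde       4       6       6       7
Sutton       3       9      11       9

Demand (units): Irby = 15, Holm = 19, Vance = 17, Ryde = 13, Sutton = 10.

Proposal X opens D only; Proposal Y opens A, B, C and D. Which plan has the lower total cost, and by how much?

Proposal X: {D}: Irby→D 6·15=90, Holm→D 12·19=228, Vance→D 8·17=136, Ryde→D 7·13=91, Sutton→D 9·10=90. Service 635; fixed 160; total 795.
Proposal Y: {A, B, C, D}: Irby→A 2·15=30, Holm→B 6·19=114, Vance→A 2·17=34, Ryde→A 4·13=52, Sutton→A 3·10=30. Service 260; fixed 400; total 660.
Difference: |795 − 660| = 135.

Proposal Y is cheaper by 135.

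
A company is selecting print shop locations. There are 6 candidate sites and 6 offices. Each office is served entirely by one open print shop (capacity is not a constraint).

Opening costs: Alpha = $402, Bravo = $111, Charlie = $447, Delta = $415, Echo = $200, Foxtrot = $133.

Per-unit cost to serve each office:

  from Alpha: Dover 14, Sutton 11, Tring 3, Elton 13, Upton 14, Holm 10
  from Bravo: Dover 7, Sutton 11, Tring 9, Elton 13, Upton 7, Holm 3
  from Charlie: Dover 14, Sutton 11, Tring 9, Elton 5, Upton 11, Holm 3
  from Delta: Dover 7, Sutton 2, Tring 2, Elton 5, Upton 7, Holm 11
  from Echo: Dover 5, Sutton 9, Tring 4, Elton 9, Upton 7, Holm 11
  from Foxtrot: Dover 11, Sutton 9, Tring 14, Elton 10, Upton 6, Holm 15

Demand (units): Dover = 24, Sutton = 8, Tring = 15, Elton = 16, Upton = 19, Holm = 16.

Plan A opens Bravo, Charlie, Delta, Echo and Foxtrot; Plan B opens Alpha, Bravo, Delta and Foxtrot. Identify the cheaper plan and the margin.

Plan A: {Bravo, Charlie, Delta, Echo, Foxtrot}: Dover→Echo 5·24=120, Sutton→Delta 2·8=16, Tring→Delta 2·15=30, Elton→Charlie 5·16=80, Upton→Foxtrot 6·19=114, Holm→Bravo 3·16=48. Service 408; fixed 1306; total 1714.
Plan B: {Alpha, Bravo, Delta, Foxtrot}: Dover→Bravo 7·24=168, Sutton→Delta 2·8=16, Tring→Delta 2·15=30, Elton→Delta 5·16=80, Upton→Foxtrot 6·19=114, Holm→Bravo 3·16=48. Service 456; fixed 1061; total 1517.
Difference: |1714 − 1517| = 197.

Plan B is cheaper by 197.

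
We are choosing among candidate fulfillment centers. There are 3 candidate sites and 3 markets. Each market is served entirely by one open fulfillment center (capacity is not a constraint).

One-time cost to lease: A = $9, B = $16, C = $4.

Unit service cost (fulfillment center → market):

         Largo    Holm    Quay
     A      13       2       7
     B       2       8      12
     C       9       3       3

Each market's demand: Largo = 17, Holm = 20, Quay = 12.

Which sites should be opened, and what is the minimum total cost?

For any fixed open set, each market goes to its cheapest open site; total = fixed + service.
{A, B, C}: Largo→B 2·17=34, Holm→A 2·20=40, Quay→C 3·12=36. Service 110; fixed 29; total 139.
{B, C}: Largo→B 2·17=34, Holm→C 3·20=60, Quay→C 3·12=36. Service 130; fixed 20; total 150.
{A, B}: service 158 + fixed 25 = 183
{C}: service 249 + fixed 4 = 253
No other subset beats 139.

Open A, B and C; minimum total cost 139.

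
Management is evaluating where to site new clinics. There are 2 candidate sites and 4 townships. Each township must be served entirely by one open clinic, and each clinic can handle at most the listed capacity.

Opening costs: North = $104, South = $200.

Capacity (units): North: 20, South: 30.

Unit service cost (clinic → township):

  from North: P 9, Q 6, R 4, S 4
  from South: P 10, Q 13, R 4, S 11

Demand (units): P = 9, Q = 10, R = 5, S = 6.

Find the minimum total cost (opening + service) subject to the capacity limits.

Open {North, South}: P→South 10·9=90, Q→North 6·10=60, R→South 4·5=20, S→North 4·6=24.
Loads: North carries 16/20, South carries 14/30. Service 194; fixed 304; total 498.
Next best feasible plan costs 506.

Minimum total cost: 498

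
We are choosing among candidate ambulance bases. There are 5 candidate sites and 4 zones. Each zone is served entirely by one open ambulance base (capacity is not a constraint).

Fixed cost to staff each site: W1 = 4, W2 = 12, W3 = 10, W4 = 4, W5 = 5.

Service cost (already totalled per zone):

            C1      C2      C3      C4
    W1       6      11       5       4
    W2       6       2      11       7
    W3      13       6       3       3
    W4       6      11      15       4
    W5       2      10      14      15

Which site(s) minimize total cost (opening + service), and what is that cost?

Open W3 and W5; minimum total cost 29.

For any fixed open set, each zone goes to its cheapest open site; total = fixed + service.
{W3, W5}: C1→W5 2, C2→W3 6, C3→W3 3, C4→W3 3. Service 14; fixed 15; total 29.
{W1}: service 26 + fixed 4 = 30
{W1, W5}: C1→W5 2, C2→W5 10, C3→W1 5, C4→W1 4. Service 21; fixed 9; total 30.
{W1, W2, W3, W4, W5}: service 10 + fixed 35 = 45
No other subset beats 29.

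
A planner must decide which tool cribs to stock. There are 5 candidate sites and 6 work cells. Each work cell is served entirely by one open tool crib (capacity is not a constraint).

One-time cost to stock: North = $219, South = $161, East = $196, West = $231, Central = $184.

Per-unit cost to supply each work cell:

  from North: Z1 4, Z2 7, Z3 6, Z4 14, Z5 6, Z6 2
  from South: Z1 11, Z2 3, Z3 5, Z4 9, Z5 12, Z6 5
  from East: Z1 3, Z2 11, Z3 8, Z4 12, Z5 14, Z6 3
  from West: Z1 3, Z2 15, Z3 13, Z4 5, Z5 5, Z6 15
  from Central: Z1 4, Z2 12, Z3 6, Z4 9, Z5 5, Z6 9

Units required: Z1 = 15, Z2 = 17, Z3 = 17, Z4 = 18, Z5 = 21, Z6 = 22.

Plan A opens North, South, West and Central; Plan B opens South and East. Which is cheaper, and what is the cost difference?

Plan A: {North, South, West, Central}: Z1→West 3·15=45, Z2→South 3·17=51, Z3→South 5·17=85, Z4→West 5·18=90, Z5→West 5·21=105, Z6→North 2·22=44. Service 420; fixed 795; total 1215.
Plan B: {South, East}: Z1→East 3·15=45, Z2→South 3·17=51, Z3→South 5·17=85, Z4→South 9·18=162, Z5→South 12·21=252, Z6→East 3·22=66. Service 661; fixed 357; total 1018.
Difference: |1215 − 1018| = 197.

Plan B is cheaper by 197.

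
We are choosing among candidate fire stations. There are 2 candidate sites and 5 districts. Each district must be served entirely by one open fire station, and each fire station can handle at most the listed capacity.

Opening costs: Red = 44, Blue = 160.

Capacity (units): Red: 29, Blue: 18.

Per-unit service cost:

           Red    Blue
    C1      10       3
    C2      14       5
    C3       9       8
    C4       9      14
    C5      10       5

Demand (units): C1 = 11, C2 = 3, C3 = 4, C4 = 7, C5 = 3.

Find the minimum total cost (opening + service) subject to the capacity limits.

Open {Red}: C1→Red 10·11=110, C2→Red 14·3=42, C3→Red 9·4=36, C4→Red 9·7=63, C5→Red 10·3=30.
Loads: Red carries 28/29. Service 281; fixed 44; total 325.
Next best feasible plan costs 366.

Minimum total cost: 325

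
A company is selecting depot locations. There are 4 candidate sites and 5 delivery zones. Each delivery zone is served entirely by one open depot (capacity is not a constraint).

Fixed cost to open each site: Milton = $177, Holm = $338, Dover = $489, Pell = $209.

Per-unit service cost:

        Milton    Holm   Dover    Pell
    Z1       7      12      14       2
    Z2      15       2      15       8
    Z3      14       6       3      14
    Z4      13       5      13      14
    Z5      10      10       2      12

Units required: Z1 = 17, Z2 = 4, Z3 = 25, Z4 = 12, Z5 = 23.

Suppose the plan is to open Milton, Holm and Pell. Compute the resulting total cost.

Total cost: 1206

Each delivery zone is assigned to its cheapest site among the open ones.
{Milton, Holm, Pell}: Z1→Pell 2·17=34, Z2→Holm 2·4=8, Z3→Holm 6·25=150, Z4→Holm 5·12=60, Z5→Milton 10·23=230. Service 482; fixed 724; total 1206.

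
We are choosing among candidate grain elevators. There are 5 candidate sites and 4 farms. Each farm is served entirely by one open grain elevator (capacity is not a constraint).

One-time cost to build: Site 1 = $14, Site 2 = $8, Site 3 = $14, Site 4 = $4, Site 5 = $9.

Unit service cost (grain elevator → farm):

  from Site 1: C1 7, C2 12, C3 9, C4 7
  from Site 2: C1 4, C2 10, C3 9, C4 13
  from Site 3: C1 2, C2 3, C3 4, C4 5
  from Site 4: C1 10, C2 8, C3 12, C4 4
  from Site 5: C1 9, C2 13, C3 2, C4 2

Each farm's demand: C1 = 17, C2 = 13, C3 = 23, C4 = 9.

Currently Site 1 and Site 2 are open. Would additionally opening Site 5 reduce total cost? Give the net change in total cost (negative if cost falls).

Current service cost with {Site 1, Site 2}: 468.
Adding Site 5: each farm re-picks its cheapest; new service cost 262, saving 206.
Extra fixed cost: 9. Net change = 9 − 206 = -197.
(Totals: 490 → 293.)

Yes — net change −197 (cost falls by 197).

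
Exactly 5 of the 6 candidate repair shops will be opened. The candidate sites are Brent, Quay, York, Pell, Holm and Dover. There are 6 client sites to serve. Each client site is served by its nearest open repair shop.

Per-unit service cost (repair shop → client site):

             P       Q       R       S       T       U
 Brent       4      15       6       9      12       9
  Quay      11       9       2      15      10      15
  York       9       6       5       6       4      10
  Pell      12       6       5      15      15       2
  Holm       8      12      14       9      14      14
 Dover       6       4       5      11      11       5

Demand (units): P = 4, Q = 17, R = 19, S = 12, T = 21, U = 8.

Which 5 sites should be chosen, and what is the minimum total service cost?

With exactly 5 open, each client site uses its cheapest among the chosen.
{Brent, Quay, York, Pell, Dover}: P→Brent 4·4=16, Q→Dover 4·17=68, R→Quay 2·19=38, S→York 6·12=72, T→York 4·21=84, U→Pell 2·8=16. Service cost 294.
{Quay, York, Pell, Holm, Dover}: service cost 302
{Brent, Quay, York, Holm, Dover}: service cost 318
Among all 6 size-5 choices, {Brent, Quay, York, Pell, Dover} is lowest.

Choose Brent, Quay, York, Pell and Dover; total service cost 294.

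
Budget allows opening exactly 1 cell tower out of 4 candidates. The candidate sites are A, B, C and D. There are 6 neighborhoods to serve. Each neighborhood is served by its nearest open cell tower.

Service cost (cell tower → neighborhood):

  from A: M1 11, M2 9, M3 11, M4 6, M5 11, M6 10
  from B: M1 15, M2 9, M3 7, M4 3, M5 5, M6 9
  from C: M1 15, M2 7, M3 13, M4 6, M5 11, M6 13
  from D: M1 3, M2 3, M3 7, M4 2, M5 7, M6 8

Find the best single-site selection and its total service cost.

Choose D only; total service cost 30.

With exactly 1 open, each neighborhood uses its cheapest among the chosen.
{D}: M1→D 3, M2→D 3, M3→D 7, M4→D 2, M5→D 7, M6→D 8. Service cost 30.
{B}: service cost 48
{A}: service cost 58
Among all 4 size-1 choices, {D} is lowest.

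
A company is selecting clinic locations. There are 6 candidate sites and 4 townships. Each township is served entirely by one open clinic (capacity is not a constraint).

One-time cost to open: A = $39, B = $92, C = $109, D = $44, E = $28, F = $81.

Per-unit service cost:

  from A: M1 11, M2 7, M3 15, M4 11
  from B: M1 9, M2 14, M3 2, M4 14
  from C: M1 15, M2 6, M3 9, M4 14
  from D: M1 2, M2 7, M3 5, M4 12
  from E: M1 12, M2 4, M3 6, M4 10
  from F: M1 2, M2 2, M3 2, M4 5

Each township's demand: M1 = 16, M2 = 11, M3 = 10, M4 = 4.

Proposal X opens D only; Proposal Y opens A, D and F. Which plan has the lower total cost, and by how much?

Proposal X is cheaper by 7.

Proposal X: {D}: M1→D 2·16=32, M2→D 7·11=77, M3→D 5·10=50, M4→D 12·4=48. Service 207; fixed 44; total 251.
Proposal Y: {A, D, F}: M1→D 2·16=32, M2→F 2·11=22, M3→F 2·10=20, M4→F 5·4=20. Service 94; fixed 164; total 258.
Difference: |251 − 258| = 7.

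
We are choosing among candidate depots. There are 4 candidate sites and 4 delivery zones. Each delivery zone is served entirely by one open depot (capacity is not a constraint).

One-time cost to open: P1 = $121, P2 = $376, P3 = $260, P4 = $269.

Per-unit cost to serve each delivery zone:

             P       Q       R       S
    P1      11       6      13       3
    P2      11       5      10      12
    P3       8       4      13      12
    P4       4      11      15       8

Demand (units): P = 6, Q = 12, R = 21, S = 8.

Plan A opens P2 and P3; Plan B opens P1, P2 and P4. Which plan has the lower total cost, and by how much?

Plan A: {P2, P3}: P→P3 8·6=48, Q→P3 4·12=48, R→P2 10·21=210, S→P2 12·8=96. Service 402; fixed 636; total 1038.
Plan B: {P1, P2, P4}: P→P4 4·6=24, Q→P2 5·12=60, R→P2 10·21=210, S→P1 3·8=24. Service 318; fixed 766; total 1084.
Difference: |1038 − 1084| = 46.

Plan A is cheaper by 46.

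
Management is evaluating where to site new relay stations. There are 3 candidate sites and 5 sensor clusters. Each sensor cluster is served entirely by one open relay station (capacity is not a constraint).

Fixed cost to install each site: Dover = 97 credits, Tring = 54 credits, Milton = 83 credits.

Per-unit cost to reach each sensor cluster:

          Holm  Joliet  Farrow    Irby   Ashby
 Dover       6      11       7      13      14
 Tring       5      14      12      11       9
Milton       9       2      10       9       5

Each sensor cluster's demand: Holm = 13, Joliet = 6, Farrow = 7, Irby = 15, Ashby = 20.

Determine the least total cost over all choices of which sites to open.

For any fixed open set, each sensor cluster goes to its cheapest open site; total = fixed + service.
{Milton}: Holm→Milton 9·13=117, Joliet→Milton 2·6=12, Farrow→Milton 10·7=70, Irby→Milton 9·15=135, Ashby→Milton 5·20=100. Service 434; fixed 83; total 517.
{Tring, Milton}: service 382 + fixed 137 = 519
{Dover, Milton}: service 374 + fixed 180 = 554
{Dover, Tring, Milton}: Holm→Tring 5·13=65, Joliet→Milton 2·6=12, Farrow→Dover 7·7=49, Irby→Milton 9·15=135, Ashby→Milton 5·20=100. Service 361; fixed 234; total 595.
(All 7 nonempty subsets were checked; Milton only is lowest.)

Minimum total cost: 517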